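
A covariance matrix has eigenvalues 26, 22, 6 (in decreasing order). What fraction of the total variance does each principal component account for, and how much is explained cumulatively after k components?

Step 1 — total variance = trace(Sigma) = Σ λ_i = 26 + 22 + 6 = 54.

Step 2 — fraction explained by component i = λ_i / Σ λ:
  PC1: 26/54 = 0.4815
  PC2: 22/54 = 0.4074
  PC3: 6/54 = 0.1111

Step 3 — cumulative fraction after k components = (λ_1 + ... + λ_k) / Σ λ:
  k = 1: 26/54 = 0.4815
  k = 2: (26 + 22)/54 = 48/54 = 0.8889
  k = 3: (26 + 22 + 6)/54 = 54/54 = 1

Summary (fraction, with percent):

explained: PC1 0.4815 (48.15%), PC2 0.4074 (40.74%), PC3 0.1111 (11.11%);  cumulative: 0.4815, 0.8889, 1


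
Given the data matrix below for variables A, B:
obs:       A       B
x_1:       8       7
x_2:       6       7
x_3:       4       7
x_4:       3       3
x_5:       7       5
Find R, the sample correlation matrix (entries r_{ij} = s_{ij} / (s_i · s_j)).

Step 1 — column means:
  mean(A) = (8 + 6 + 4 + 3 + 7) / 5 = 28/5 = 5.6
  mean(B) = (7 + 7 + 7 + 3 + 5) / 5 = 29/5 = 5.8

Step 2 — sample variances and covariances s[i,j] = (1/(n-1)) · Σ_k (x_{k,i} - mean_i) · (x_{k,j} - mean_j), with n-1 = 4:
  s[A,A] = ((2.4)·(2.4) + (0.4)·(0.4) + (-1.6)·(-1.6) + (-2.6)·(-2.6) + (1.4)·(1.4)) / 4 = 17.2/4 = 4.3
  s[A,B] = ((2.4)·(1.2) + (0.4)·(1.2) + (-1.6)·(1.2) + (-2.6)·(-2.8) + (1.4)·(-0.8)) / 4 = 7.6/4 = 1.9
  s[B,B] = ((1.2)·(1.2) + (1.2)·(1.2) + (1.2)·(1.2) + (-2.8)·(-2.8) + (-0.8)·(-0.8)) / 4 = 12.8/4 = 3.2
  Sample standard deviations s_i = √(s[i,i]):
  s(A) = √(4.3) = 2.0736
  s(B) = √(3.2) = 1.7889

Step 3 — r_{ij} = s_{ij} / (s_i · s_j):
  r[A,A] = 1 (diagonal).
  r[A,B] = 1.9 / (2.0736 · 1.7889) = 1.9 / 3.7094 = 0.5122
  r[B,B] = 1 (diagonal).

R is symmetric with unit diagonal. Assembling:

R = [[1, 0.5122],
 [0.5122, 1]]


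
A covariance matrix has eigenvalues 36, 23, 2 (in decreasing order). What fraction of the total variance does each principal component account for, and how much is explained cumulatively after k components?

Step 1 — total variance = trace(Sigma) = Σ λ_i = 36 + 23 + 2 = 61.

Step 2 — fraction explained by component i = λ_i / Σ λ:
  PC1: 36/61 = 0.5902
  PC2: 23/61 = 0.377
  PC3: 2/61 = 0.0328

Step 3 — cumulative fraction after k components = (λ_1 + ... + λ_k) / Σ λ:
  k = 1: 36/61 = 0.5902
  k = 2: (36 + 23)/61 = 59/61 = 0.9672
  k = 3: (36 + 23 + 2)/61 = 61/61 = 1

Summary (fraction, with percent):

explained: PC1 0.5902 (59.02%), PC2 0.377 (37.7%), PC3 0.0328 (3.28%);  cumulative: 0.5902, 0.9672, 1


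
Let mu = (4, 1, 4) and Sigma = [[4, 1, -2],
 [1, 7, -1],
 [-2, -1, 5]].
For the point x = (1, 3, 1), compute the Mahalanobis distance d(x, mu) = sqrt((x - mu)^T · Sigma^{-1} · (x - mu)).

Step 1 — centre the observation: (x - mu) = (-3, 2, -3).

Step 2 — invert Sigma (cofactor / det for 3×3, or solve directly):
  Sigma^{-1} = [[0.3178, -0.028, 0.1215],
 [-0.028, 0.1495, 0.0187],
 [0.1215, 0.0187, 0.2523]].

Step 3 — form the quadratic (x - mu)^T · Sigma^{-1} · (x - mu):
  Sigma^{-1} · (x - mu) = (-1.3738, 0.3271, -1.0841).
  (x - mu)^T · [Sigma^{-1} · (x - mu)] = (-3)·(-1.3738) + (2)·(0.3271) + (-3)·(-1.0841) = 8.028.

Step 4 — take square root: d = √(8.028) ≈ 2.8334.

d(x, mu) = √(8.028) ≈ 2.8334


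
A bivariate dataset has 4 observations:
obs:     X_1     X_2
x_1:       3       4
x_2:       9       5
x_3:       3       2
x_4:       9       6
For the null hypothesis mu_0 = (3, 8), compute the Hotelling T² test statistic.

Step 1 — sample mean vector:
  mean(X_1) = (3 + 9 + 3 + 9) / 4 = 24/4 = 6
  mean(X_2) = (4 + 5 + 2 + 6) / 4 = 17/4 = 4.25
  x̄ = (6, 4.25),  deviation x̄ - mu_0 = (6, 4.25) - (3, 8) = (3, -3.75).

Step 2 — sample covariance matrix, S[i,j] = (1/(n-1)) · Σ_k (x_{k,i} - mean_i) · (x_{k,j} - mean_j), divisor n-1 = 3:
  S[X_1,X_1] = ((-3)·(-3) + (3)·(3) + (-3)·(-3) + (3)·(3)) / 3 = 36/3 = 12
  S[X_1,X_2] = ((-3)·(-0.25) + (3)·(0.75) + (-3)·(-2.25) + (3)·(1.75)) / 3 = 15/3 = 5
  S[X_2,X_2] = ((-0.25)·(-0.25) + (0.75)·(0.75) + (-2.25)·(-2.25) + (1.75)·(1.75)) / 3 = 8.75/3 = 2.9167
  S = [[12, 5],
 [5, 2.9167]].

Step 3 — invert S. det(S) = 12·2.9167 - (5)² = 10.
  S^{-1} = (1/det) · [[d, -b], [-b, a]] = [[0.2917, -0.5],
 [-0.5, 1.2]].

Step 4 — quadratic form (x̄ - mu_0)^T · S^{-1} · (x̄ - mu_0):
  S^{-1} · (x̄ - mu_0) = (2.75, -6),
  (x̄ - mu_0)^T · [...] = (3)·(2.75) + (-3.75)·(-6) = 30.75.

Step 5 — scale by n: T² = 4 · 30.75 = 123.

T² ≈ 123


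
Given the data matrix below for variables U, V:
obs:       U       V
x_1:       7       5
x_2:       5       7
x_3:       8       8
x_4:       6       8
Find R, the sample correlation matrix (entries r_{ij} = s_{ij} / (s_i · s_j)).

Step 1 — column means:
  mean(U) = (7 + 5 + 8 + 6) / 4 = 26/4 = 6.5
  mean(V) = (5 + 7 + 8 + 8) / 4 = 28/4 = 7

Step 2 — sample variances and covariances s[i,j] = (1/(n-1)) · Σ_k (x_{k,i} - mean_i) · (x_{k,j} - mean_j), with n-1 = 3:
  s[U,U] = ((0.5)·(0.5) + (-1.5)·(-1.5) + (1.5)·(1.5) + (-0.5)·(-0.5)) / 3 = 5/3 = 1.6667
  s[U,V] = ((0.5)·(-2) + (-1.5)·(0) + (1.5)·(1) + (-0.5)·(1)) / 3 = 0/3 = 0
  s[V,V] = ((-2)·(-2) + (0)·(0) + (1)·(1) + (1)·(1)) / 3 = 6/3 = 2
  Sample standard deviations s_i = √(s[i,i]):
  s(U) = √(1.6667) = 1.291
  s(V) = √(2) = 1.4142

Step 3 — r_{ij} = s_{ij} / (s_i · s_j):
  r[U,U] = 1 (diagonal).
  r[U,V] = 0 / (1.291 · 1.4142) = 0 / 1.8257 = 0
  r[V,V] = 1 (diagonal).

R is symmetric with unit diagonal. Assembling:

R = [[1, 0],
 [0, 1]]


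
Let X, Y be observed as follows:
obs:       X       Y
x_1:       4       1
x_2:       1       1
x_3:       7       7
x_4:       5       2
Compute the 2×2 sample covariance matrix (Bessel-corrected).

Step 1 — column means:
  mean(X) = (4 + 1 + 7 + 5) / 4 = 17/4 = 4.25
  mean(Y) = (1 + 1 + 7 + 2) / 4 = 11/4 = 2.75

Step 2 — sample covariance S[i,j] = (1/(n-1)) · Σ_k (x_{k,i} - mean_i) · (x_{k,j} - mean_j), with n-1 = 3.
  S[X,X] = ((-0.25)·(-0.25) + (-3.25)·(-3.25) + (2.75)·(2.75) + (0.75)·(0.75)) / 3 = 18.75/3 = 6.25
  S[X,Y] = ((-0.25)·(-1.75) + (-3.25)·(-1.75) + (2.75)·(4.25) + (0.75)·(-0.75)) / 3 = 17.25/3 = 5.75
  S[Y,Y] = ((-1.75)·(-1.75) + (-1.75)·(-1.75) + (4.25)·(4.25) + (-0.75)·(-0.75)) / 3 = 24.75/3 = 8.25

S is symmetric (S[j,i] = S[i,j]). Assembling:

S = [[6.25, 5.75],
 [5.75, 8.25]]


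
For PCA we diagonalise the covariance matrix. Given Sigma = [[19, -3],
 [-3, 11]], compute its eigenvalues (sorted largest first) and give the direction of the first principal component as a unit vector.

Step 1 — characteristic polynomial of 2×2 Sigma:
  det(Sigma - λI) = λ² - trace · λ + det = 0.
  trace = 19 + 11 = 30, det = 19·11 - (-3)² = 200.
Step 2 — discriminant:
  Δ = trace² - 4·det = 900 - 800 = 100.
Step 3 — eigenvalues:
  λ = (trace ± √Δ)/2 = (30 ± 10)/2,
  λ_1 = 20,  λ_2 = 10.

Step 4 — unit eigenvector for λ_1: solve (Sigma - λ_1 I)v = 0. First row:
  (19 - 20)·v_x + (-3)·v_y = 0, i.e. (-1)·v_x + (-3)·v_y = 0,
  so v ∝ (b, λ_1 - a) = (-3, 1); multiply by -1 so the first entry is positive: u = (3, -1).
  ||u|| = √((3)² + (-1)²) = √(10) ≈ 3.1623,
  v_1 = u/||u|| ≈ (0.9487, -0.3162) (||v_1|| = 1).

λ_1 = 20,  λ_2 = 10;  v_1 ≈ (0.9487, -0.3162)


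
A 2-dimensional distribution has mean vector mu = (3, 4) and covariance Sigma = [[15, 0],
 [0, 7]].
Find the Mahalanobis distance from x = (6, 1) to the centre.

Step 1 — centre the observation: (x - mu) = (3, -3).

Step 2 — invert Sigma. det(Sigma) = 15·7 - (0)² = 105.
  Sigma^{-1} = (1/det) · [[d, -b], [-b, a]] = [[0.0667, 0],
 [0, 0.1429]].

Step 3 — form the quadratic (x - mu)^T · Sigma^{-1} · (x - mu):
  Sigma^{-1} · (x - mu) = (0.2, -0.4286).
  (x - mu)^T · [Sigma^{-1} · (x - mu)] = (3)·(0.2) + (-3)·(-0.4286) = 1.8857.

Step 4 — take square root: d = √(1.8857) ≈ 1.3732.

d(x, mu) = √(1.8857) ≈ 1.3732


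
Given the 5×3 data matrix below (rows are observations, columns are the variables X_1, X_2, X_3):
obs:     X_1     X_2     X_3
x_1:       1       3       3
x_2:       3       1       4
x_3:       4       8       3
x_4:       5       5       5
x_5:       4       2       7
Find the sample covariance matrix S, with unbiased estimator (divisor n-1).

Step 1 — column means:
  mean(X_1) = (1 + 3 + 4 + 5 + 4) / 5 = 17/5 = 3.4
  mean(X_2) = (3 + 1 + 8 + 5 + 2) / 5 = 19/5 = 3.8
  mean(X_3) = (3 + 4 + 3 + 5 + 7) / 5 = 22/5 = 4.4

Step 2 — sample covariance S[i,j] = (1/(n-1)) · Σ_k (x_{k,i} - mean_i) · (x_{k,j} - mean_j), with n-1 = 4.
  S[X_1,X_1] = ((-2.4)·(-2.4) + (-0.4)·(-0.4) + (0.6)·(0.6) + (1.6)·(1.6) + (0.6)·(0.6)) / 4 = 9.2/4 = 2.3
  S[X_1,X_2] = ((-2.4)·(-0.8) + (-0.4)·(-2.8) + (0.6)·(4.2) + (1.6)·(1.2) + (0.6)·(-1.8)) / 4 = 6.4/4 = 1.6
  S[X_1,X_3] = ((-2.4)·(-1.4) + (-0.4)·(-0.4) + (0.6)·(-1.4) + (1.6)·(0.6) + (0.6)·(2.6)) / 4 = 5.2/4 = 1.3
  S[X_2,X_2] = ((-0.8)·(-0.8) + (-2.8)·(-2.8) + (4.2)·(4.2) + (1.2)·(1.2) + (-1.8)·(-1.8)) / 4 = 30.8/4 = 7.7
  S[X_2,X_3] = ((-0.8)·(-1.4) + (-2.8)·(-0.4) + (4.2)·(-1.4) + (1.2)·(0.6) + (-1.8)·(2.6)) / 4 = -7.6/4 = -1.9
  S[X_3,X_3] = ((-1.4)·(-1.4) + (-0.4)·(-0.4) + (-1.4)·(-1.4) + (0.6)·(0.6) + (2.6)·(2.6)) / 4 = 11.2/4 = 2.8

S is symmetric (S[j,i] = S[i,j]). Assembling:

S = [[2.3, 1.6, 1.3],
 [1.6, 7.7, -1.9],
 [1.3, -1.9, 2.8]]


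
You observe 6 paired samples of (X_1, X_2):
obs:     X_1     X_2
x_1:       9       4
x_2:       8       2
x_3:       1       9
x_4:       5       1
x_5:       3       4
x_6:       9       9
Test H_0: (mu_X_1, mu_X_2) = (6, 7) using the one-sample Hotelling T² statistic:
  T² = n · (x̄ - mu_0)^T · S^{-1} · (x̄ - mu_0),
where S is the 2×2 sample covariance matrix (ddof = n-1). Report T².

Step 1 — sample mean vector:
  mean(X_1) = (9 + 8 + 1 + 5 + 3 + 9) / 6 = 35/6 = 5.8333
  mean(X_2) = (4 + 2 + 9 + 1 + 4 + 9) / 6 = 29/6 = 4.8333
  x̄ = (5.8333, 4.8333),  deviation x̄ - mu_0 = (5.8333, 4.8333) - (6, 7) = (-0.1667, -2.1667).

Step 2 — sample covariance matrix, S[i,j] = (1/(n-1)) · Σ_k (x_{k,i} - mean_i) · (x_{k,j} - mean_j), divisor n-1 = 5:
  S[X_1,X_1] = ((3.1667)·(3.1667) + (2.1667)·(2.1667) + (-4.8333)·(-4.8333) + (-0.8333)·(-0.8333) + (-2.8333)·(-2.8333) + (3.1667)·(3.1667)) / 5 = 56.8333/5 = 11.3667
  S[X_1,X_2] = ((3.1667)·(-0.8333) + (2.1667)·(-2.8333) + (-4.8333)·(4.1667) + (-0.8333)·(-3.8333) + (-2.8333)·(-0.8333) + (3.1667)·(4.1667)) / 5 = -10.1667/5 = -2.0333
  S[X_2,X_2] = ((-0.8333)·(-0.8333) + (-2.8333)·(-2.8333) + (4.1667)·(4.1667) + (-3.8333)·(-3.8333) + (-0.8333)·(-0.8333) + (4.1667)·(4.1667)) / 5 = 58.8333/5 = 11.7667
  S = [[11.3667, -2.0333],
 [-2.0333, 11.7667]].

Step 3 — invert S. det(S) = 11.3667·11.7667 - (-2.0333)² = 129.6133.
  S^{-1} = (1/det) · [[d, -b], [-b, a]] = [[0.0908, 0.0157],
 [0.0157, 0.0877]].

Step 4 — quadratic form (x̄ - mu_0)^T · S^{-1} · (x̄ - mu_0):
  S^{-1} · (x̄ - mu_0) = (-0.0491, -0.1926),
  (x̄ - mu_0)^T · [...] = (-0.1667)·(-0.0491) + (-2.1667)·(-0.1926) = 0.4255.

Step 5 — scale by n: T² = 6 · 0.4255 = 2.5532.

T² ≈ 2.5532


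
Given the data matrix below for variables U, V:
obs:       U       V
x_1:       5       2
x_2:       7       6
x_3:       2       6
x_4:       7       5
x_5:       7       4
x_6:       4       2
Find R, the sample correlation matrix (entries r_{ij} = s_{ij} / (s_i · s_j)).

Step 1 — column means:
  mean(U) = (5 + 7 + 2 + 7 + 7 + 4) / 6 = 32/6 = 5.3333
  mean(V) = (2 + 6 + 6 + 5 + 4 + 2) / 6 = 25/6 = 4.1667

Step 2 — sample variances and covariances s[i,j] = (1/(n-1)) · Σ_k (x_{k,i} - mean_i) · (x_{k,j} - mean_j), with n-1 = 5:
  s[U,U] = ((-0.3333)·(-0.3333) + (1.6667)·(1.6667) + (-3.3333)·(-3.3333) + (1.6667)·(1.6667) + (1.6667)·(1.6667) + (-1.3333)·(-1.3333)) / 5 = 21.3333/5 = 4.2667
  s[U,V] = ((-0.3333)·(-2.1667) + (1.6667)·(1.8333) + (-3.3333)·(1.8333) + (1.6667)·(0.8333) + (1.6667)·(-0.1667) + (-1.3333)·(-2.1667)) / 5 = 1.6667/5 = 0.3333
  s[V,V] = ((-2.1667)·(-2.1667) + (1.8333)·(1.8333) + (1.8333)·(1.8333) + (0.8333)·(0.8333) + (-0.1667)·(-0.1667) + (-2.1667)·(-2.1667)) / 5 = 16.8333/5 = 3.3667
  Sample standard deviations s_i = √(s[i,i]):
  s(U) = √(4.2667) = 2.0656
  s(V) = √(3.3667) = 1.8348

Step 3 — r_{ij} = s_{ij} / (s_i · s_j):
  r[U,U] = 1 (diagonal).
  r[U,V] = 0.3333 / (2.0656 · 1.8348) = 0.3333 / 3.79 = 0.0879
  r[V,V] = 1 (diagonal).

R is symmetric with unit diagonal. Assembling:

R = [[1, 0.0879],
 [0.0879, 1]]


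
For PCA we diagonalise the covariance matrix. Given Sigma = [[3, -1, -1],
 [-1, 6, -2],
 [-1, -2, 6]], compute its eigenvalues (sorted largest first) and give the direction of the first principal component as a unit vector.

Step 1 — characteristic polynomial p(λ) = det(λI - Sigma) = λ³ - tr·λ² + c_1·λ - det, where tr = trace, c_1 = sum of the principal 2×2 minors, det = det(Sigma):
  tr = 3 + 6 + 6 = 15,
  c_1 = (3·6 - (-1)²) + (3·6 - (-1)²) + (6·6 - (-2)²) = 17 + 17 + 32 = 66,
  det = 3·(6·6 - (-2)²) - (-1)·((-1)·6 - (-2)·(-1)) + (-1)·((-1)·(-2) - 6·(-1)) = 3·(32) - (-1)·(-8) + (-1)·(8) = 80.
  So p(λ) = λ³ - 15λ² + 66λ - 80.
Step 2 — look for an integer root (rational root theorem: any rational root is an integer divisor of 80). Testing λ = 2:
  p(2) = 8 - 60 + 132 - 80 = 0  ✓
  Dividing out (λ - 2): p(λ) = (λ - 2)(λ² - 13λ + 40).
Step 3 — remaining eigenvalues from the quadratic λ² - 13λ + 40 = 0:
  Δ = 13² - 4·40 = 169 - 160 = 9,  λ = (13 ± √9)/2 = (13 ± 3)/2 = 8 or 5.
  Sorted: λ_1 = 8,  λ_2 = 5,  λ_3 = 2  (check: sum = 15 = tr ✓).

Step 4 — unit eigenvector for λ_1 = 8: v spans the null space of (Sigma - λ_1 I), whose rows are
  r_1 = (-5, -1, -1),  r_2 = (-1, -2, -2),  r_3 = (-1, -2, -2).
  v is orthogonal to every row, so take v ∝ r_1 × r_2 = ((-1)·(-2) - (-1)·(-2), (-1)·(-1) - (-5)·(-2), (-5)·(-2) - (-1)·(-1)) = (0, -9, 9).
  Rescale (divide by 9; multiply by -1 so the first nonzero entry is positive): u = (0, 1, -1).
  ||u|| = √((0)² + (1)² + (-1)²) = √(2) ≈ 1.4142,  v_1 = u/||u|| ≈ (0, 0.7071, -0.7071) (||v_1|| = 1).

λ_1 = 8,  λ_2 = 5,  λ_3 = 2;  v_1 ≈ (0, 0.7071, -0.7071)


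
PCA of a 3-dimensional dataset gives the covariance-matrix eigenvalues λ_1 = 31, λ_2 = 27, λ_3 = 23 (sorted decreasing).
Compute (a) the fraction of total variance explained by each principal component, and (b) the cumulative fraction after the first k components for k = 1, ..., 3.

Step 1 — total variance = trace(Sigma) = Σ λ_i = 31 + 27 + 23 = 81.

Step 2 — fraction explained by component i = λ_i / Σ λ:
  PC1: 31/81 = 0.3827
  PC2: 27/81 = 0.3333
  PC3: 23/81 = 0.284

Step 3 — cumulative fraction after k components = (λ_1 + ... + λ_k) / Σ λ:
  k = 1: 31/81 = 0.3827
  k = 2: (31 + 27)/81 = 58/81 = 0.716
  k = 3: (31 + 27 + 23)/81 = 81/81 = 1

Summary (fraction, with percent):

explained: PC1 0.3827 (38.27%), PC2 0.3333 (33.33%), PC3 0.284 (28.4%);  cumulative: 0.3827, 0.716, 1


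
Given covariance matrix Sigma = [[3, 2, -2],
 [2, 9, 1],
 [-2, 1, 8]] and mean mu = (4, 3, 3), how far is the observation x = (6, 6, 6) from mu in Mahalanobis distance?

Step 1 — centre the observation: (x - mu) = (2, 3, 3).

Step 2 — invert Sigma (cofactor / det for 3×3, or solve directly):
  Sigma^{-1} = [[0.5182, -0.1314, 0.146],
 [-0.1314, 0.146, -0.0511],
 [0.146, -0.0511, 0.1679]].

Step 3 — form the quadratic (x - mu)^T · Sigma^{-1} · (x - mu):
  Sigma^{-1} · (x - mu) = (1.0803, 0.0219, 0.6423).
  (x - mu)^T · [Sigma^{-1} · (x - mu)] = (2)·(1.0803) + (3)·(0.0219) + (3)·(0.6423) = 4.1533.

Step 4 — take square root: d = √(4.1533) ≈ 2.038.

d(x, mu) = √(4.1533) ≈ 2.038


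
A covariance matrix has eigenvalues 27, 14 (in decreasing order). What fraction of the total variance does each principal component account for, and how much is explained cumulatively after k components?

Step 1 — total variance = trace(Sigma) = Σ λ_i = 27 + 14 = 41.

Step 2 — fraction explained by component i = λ_i / Σ λ:
  PC1: 27/41 = 0.6585
  PC2: 14/41 = 0.3415

Step 3 — cumulative fraction after k components = (λ_1 + ... + λ_k) / Σ λ:
  k = 1: 27/41 = 0.6585
  k = 2: (27 + 14)/41 = 41/41 = 1

Summary (fraction, with percent):

explained: PC1 0.6585 (65.85%), PC2 0.3415 (34.15%);  cumulative: 0.6585, 1


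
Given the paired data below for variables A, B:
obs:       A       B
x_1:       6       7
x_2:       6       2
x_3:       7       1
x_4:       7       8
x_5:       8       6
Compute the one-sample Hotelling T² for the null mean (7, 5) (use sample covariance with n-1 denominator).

Step 1 — sample mean vector:
  mean(A) = (6 + 6 + 7 + 7 + 8) / 5 = 34/5 = 6.8
  mean(B) = (7 + 2 + 1 + 8 + 6) / 5 = 24/5 = 4.8
  x̄ = (6.8, 4.8),  deviation x̄ - mu_0 = (6.8, 4.8) - (7, 5) = (-0.2, -0.2).

Step 2 — sample covariance matrix, S[i,j] = (1/(n-1)) · Σ_k (x_{k,i} - mean_i) · (x_{k,j} - mean_j), divisor n-1 = 4:
  S[A,A] = ((-0.8)·(-0.8) + (-0.8)·(-0.8) + (0.2)·(0.2) + (0.2)·(0.2) + (1.2)·(1.2)) / 4 = 2.8/4 = 0.7
  S[A,B] = ((-0.8)·(2.2) + (-0.8)·(-2.8) + (0.2)·(-3.8) + (0.2)·(3.2) + (1.2)·(1.2)) / 4 = 1.8/4 = 0.45
  S[B,B] = ((2.2)·(2.2) + (-2.8)·(-2.8) + (-3.8)·(-3.8) + (3.2)·(3.2) + (1.2)·(1.2)) / 4 = 38.8/4 = 9.7
  S = [[0.7, 0.45],
 [0.45, 9.7]].

Step 3 — invert S. det(S) = 0.7·9.7 - (0.45)² = 6.5875.
  S^{-1} = (1/det) · [[d, -b], [-b, a]] = [[1.4725, -0.0683],
 [-0.0683, 0.1063]].

Step 4 — quadratic form (x̄ - mu_0)^T · S^{-1} · (x̄ - mu_0):
  S^{-1} · (x̄ - mu_0) = (-0.2808, -0.0076),
  (x̄ - mu_0)^T · [...] = (-0.2)·(-0.2808) + (-0.2)·(-0.0076) = 0.0577.

Step 5 — scale by n: T² = 5 · 0.0577 = 0.2884.

T² ≈ 0.2884


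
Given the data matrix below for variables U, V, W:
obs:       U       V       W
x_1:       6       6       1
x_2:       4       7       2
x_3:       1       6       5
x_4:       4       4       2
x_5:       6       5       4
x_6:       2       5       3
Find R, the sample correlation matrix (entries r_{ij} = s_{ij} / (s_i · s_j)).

Step 1 — column means:
  mean(U) = (6 + 4 + 1 + 4 + 6 + 2) / 6 = 23/6 = 3.8333
  mean(V) = (6 + 7 + 6 + 4 + 5 + 5) / 6 = 33/6 = 5.5
  mean(W) = (1 + 2 + 5 + 2 + 4 + 3) / 6 = 17/6 = 2.8333

Step 2 — sample variances and covariances s[i,j] = (1/(n-1)) · Σ_k (x_{k,i} - mean_i) · (x_{k,j} - mean_j), with n-1 = 5:
  s[U,U] = ((2.1667)·(2.1667) + (0.1667)·(0.1667) + (-2.8333)·(-2.8333) + (0.1667)·(0.1667) + (2.1667)·(2.1667) + (-1.8333)·(-1.8333)) / 5 = 20.8333/5 = 4.1667
  s[U,V] = ((2.1667)·(0.5) + (0.1667)·(1.5) + (-2.8333)·(0.5) + (0.1667)·(-1.5) + (2.1667)·(-0.5) + (-1.8333)·(-0.5)) / 5 = -0.5/5 = -0.1
  s[U,W] = ((2.1667)·(-1.8333) + (0.1667)·(-0.8333) + (-2.8333)·(2.1667) + (0.1667)·(-0.8333) + (2.1667)·(1.1667) + (-1.8333)·(0.1667)) / 5 = -8.1667/5 = -1.6333
  s[V,V] = ((0.5)·(0.5) + (1.5)·(1.5) + (0.5)·(0.5) + (-1.5)·(-1.5) + (-0.5)·(-0.5) + (-0.5)·(-0.5)) / 5 = 5.5/5 = 1.1
  s[V,W] = ((0.5)·(-1.8333) + (1.5)·(-0.8333) + (0.5)·(2.1667) + (-1.5)·(-0.8333) + (-0.5)·(1.1667) + (-0.5)·(0.1667)) / 5 = -0.5/5 = -0.1
  s[W,W] = ((-1.8333)·(-1.8333) + (-0.8333)·(-0.8333) + (2.1667)·(2.1667) + (-0.8333)·(-0.8333) + (1.1667)·(1.1667) + (0.1667)·(0.1667)) / 5 = 10.8333/5 = 2.1667
  Sample standard deviations s_i = √(s[i,i]):
  s(U) = √(4.1667) = 2.0412
  s(V) = √(1.1) = 1.0488
  s(W) = √(2.1667) = 1.472

Step 3 — r_{ij} = s_{ij} / (s_i · s_j):
  r[U,U] = 1 (diagonal).
  r[U,V] = -0.1 / (2.0412 · 1.0488) = -0.1 / 2.1409 = -0.0467
  r[U,W] = -1.6333 / (2.0412 · 1.472) = -1.6333 / 3.0046 = -0.5436
  r[V,V] = 1 (diagonal).
  r[V,W] = -0.1 / (1.0488 · 1.472) = -0.1 / 1.5438 = -0.0648
  r[W,W] = 1 (diagonal).

R is symmetric with unit diagonal. Assembling:

R = [[1, -0.0467, -0.5436],
 [-0.0467, 1, -0.0648],
 [-0.5436, -0.0648, 1]]


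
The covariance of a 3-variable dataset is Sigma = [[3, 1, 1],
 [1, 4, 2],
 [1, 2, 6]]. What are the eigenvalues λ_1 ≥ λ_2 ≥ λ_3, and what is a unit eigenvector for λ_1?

Step 1 — characteristic polynomial p(λ) = det(λI - Sigma) = λ³ - tr·λ² + c_1·λ - det, where tr = trace, c_1 = sum of the principal 2×2 minors, det = det(Sigma):
  tr = 3 + 4 + 6 = 13,
  c_1 = (3·4 - (1)²) + (3·6 - (1)²) + (4·6 - (2)²) = 11 + 17 + 20 = 48,
  det = 3·(4·6 - (2)²) - (1)·((1)·6 - (2)·(1)) + (1)·((1)·(2) - 4·(1)) = 3·(20) - (1)·(4) + (1)·(-2) = 54.
  So p(λ) = λ³ - 13λ² + 48λ - 54.
Step 2 — look for an integer root (rational root theorem: any rational root is an integer divisor of 54). Testing λ = 3:
  p(3) = 27 - 117 + 144 - 54 = 0  ✓
  Dividing out (λ - 3): p(λ) = (λ - 3)(λ² - 10λ + 18).
Step 3 — remaining eigenvalues from the quadratic λ² - 10λ + 18 = 0:
  Δ = 10² - 4·18 = 100 - 72 = 28,  λ = (10 ± √28)/2 = (10 ± 5.2915)/2 ≈ 7.6458 or 2.3542.
  Sorted: λ_1 = 7.6458,  λ_2 = 3,  λ_3 = 2.3542  (check: sum = 13 = tr ✓).

Step 4 — unit eigenvector for λ_1 ≈ 7.6458: v spans the null space of (Sigma - λ_1 I), whose rows are
  r_1 = (-4.6458, 1, 1),  r_2 = (1, -3.6458, 2),  r_3 = (1, 2, -1.6458).
  v is orthogonal to every row, so take v ∝ r_1 × r_2 = ((1)·(2) - (1)·(-3.6458), (1)·(1) - (-4.6458)·(2), (-4.6458)·(-3.6458) - (1)·(1)) ≈ (5.6458, 10.2915, 15.9373).
  Let u = (5.6458, 10.2915, 15.9373).
  ||u|| = √((5.6458)² + (10.2915)² + (15.9373)²) = √(391.7856) ≈ 19.7936,  v_1 = u/||u|| ≈ (0.2852, 0.5199, 0.8052) (||v_1|| = 1).

λ_1 = 7.6458,  λ_2 = 3,  λ_3 = 2.3542;  v_1 ≈ (0.2852, 0.5199, 0.8052)


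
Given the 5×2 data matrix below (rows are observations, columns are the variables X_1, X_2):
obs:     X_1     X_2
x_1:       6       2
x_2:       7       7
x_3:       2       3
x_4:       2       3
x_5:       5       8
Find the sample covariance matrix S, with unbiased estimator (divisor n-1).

Step 1 — column means:
  mean(X_1) = (6 + 7 + 2 + 2 + 5) / 5 = 22/5 = 4.4
  mean(X_2) = (2 + 7 + 3 + 3 + 8) / 5 = 23/5 = 4.6

Step 2 — sample covariance S[i,j] = (1/(n-1)) · Σ_k (x_{k,i} - mean_i) · (x_{k,j} - mean_j), with n-1 = 4.
  S[X_1,X_1] = ((1.6)·(1.6) + (2.6)·(2.6) + (-2.4)·(-2.4) + (-2.4)·(-2.4) + (0.6)·(0.6)) / 4 = 21.2/4 = 5.3
  S[X_1,X_2] = ((1.6)·(-2.6) + (2.6)·(2.4) + (-2.4)·(-1.6) + (-2.4)·(-1.6) + (0.6)·(3.4)) / 4 = 11.8/4 = 2.95
  S[X_2,X_2] = ((-2.6)·(-2.6) + (2.4)·(2.4) + (-1.6)·(-1.6) + (-1.6)·(-1.6) + (3.4)·(3.4)) / 4 = 29.2/4 = 7.3

S is symmetric (S[j,i] = S[i,j]). Assembling:

S = [[5.3, 2.95],
 [2.95, 7.3]]


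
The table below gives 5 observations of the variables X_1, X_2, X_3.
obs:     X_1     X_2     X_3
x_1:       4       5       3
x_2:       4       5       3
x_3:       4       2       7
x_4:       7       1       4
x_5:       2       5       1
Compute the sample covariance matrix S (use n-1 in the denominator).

Step 1 — column means:
  mean(X_1) = (4 + 4 + 4 + 7 + 2) / 5 = 21/5 = 4.2
  mean(X_2) = (5 + 5 + 2 + 1 + 5) / 5 = 18/5 = 3.6
  mean(X_3) = (3 + 3 + 7 + 4 + 1) / 5 = 18/5 = 3.6

Step 2 — sample covariance S[i,j] = (1/(n-1)) · Σ_k (x_{k,i} - mean_i) · (x_{k,j} - mean_j), with n-1 = 4.
  S[X_1,X_1] = ((-0.2)·(-0.2) + (-0.2)·(-0.2) + (-0.2)·(-0.2) + (2.8)·(2.8) + (-2.2)·(-2.2)) / 4 = 12.8/4 = 3.2
  S[X_1,X_2] = ((-0.2)·(1.4) + (-0.2)·(1.4) + (-0.2)·(-1.6) + (2.8)·(-2.6) + (-2.2)·(1.4)) / 4 = -10.6/4 = -2.65
  S[X_1,X_3] = ((-0.2)·(-0.6) + (-0.2)·(-0.6) + (-0.2)·(3.4) + (2.8)·(0.4) + (-2.2)·(-2.6)) / 4 = 6.4/4 = 1.6
  S[X_2,X_2] = ((1.4)·(1.4) + (1.4)·(1.4) + (-1.6)·(-1.6) + (-2.6)·(-2.6) + (1.4)·(1.4)) / 4 = 15.2/4 = 3.8
  S[X_2,X_3] = ((1.4)·(-0.6) + (1.4)·(-0.6) + (-1.6)·(3.4) + (-2.6)·(0.4) + (1.4)·(-2.6)) / 4 = -11.8/4 = -2.95
  S[X_3,X_3] = ((-0.6)·(-0.6) + (-0.6)·(-0.6) + (3.4)·(3.4) + (0.4)·(0.4) + (-2.6)·(-2.6)) / 4 = 19.2/4 = 4.8

S is symmetric (S[j,i] = S[i,j]). Assembling:

S = [[3.2, -2.65, 1.6],
 [-2.65, 3.8, -2.95],
 [1.6, -2.95, 4.8]]


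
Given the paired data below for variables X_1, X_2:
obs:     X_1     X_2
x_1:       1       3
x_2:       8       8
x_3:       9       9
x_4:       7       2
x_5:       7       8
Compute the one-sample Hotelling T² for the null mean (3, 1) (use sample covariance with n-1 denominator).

Step 1 — sample mean vector:
  mean(X_1) = (1 + 8 + 9 + 7 + 7) / 5 = 32/5 = 6.4
  mean(X_2) = (3 + 8 + 9 + 2 + 8) / 5 = 30/5 = 6
  x̄ = (6.4, 6),  deviation x̄ - mu_0 = (6.4, 6) - (3, 1) = (3.4, 5).

Step 2 — sample covariance matrix, S[i,j] = (1/(n-1)) · Σ_k (x_{k,i} - mean_i) · (x_{k,j} - mean_j), divisor n-1 = 4:
  S[X_1,X_1] = ((-5.4)·(-5.4) + (1.6)·(1.6) + (2.6)·(2.6) + (0.6)·(0.6) + (0.6)·(0.6)) / 4 = 39.2/4 = 9.8
  S[X_1,X_2] = ((-5.4)·(-3) + (1.6)·(2) + (2.6)·(3) + (0.6)·(-4) + (0.6)·(2)) / 4 = 26/4 = 6.5
  S[X_2,X_2] = ((-3)·(-3) + (2)·(2) + (3)·(3) + (-4)·(-4) + (2)·(2)) / 4 = 42/4 = 10.5
  S = [[9.8, 6.5],
 [6.5, 10.5]].

Step 3 — invert S. det(S) = 9.8·10.5 - (6.5)² = 60.65.
  S^{-1} = (1/det) · [[d, -b], [-b, a]] = [[0.1731, -0.1072],
 [-0.1072, 0.1616]].

Step 4 — quadratic form (x̄ - mu_0)^T · S^{-1} · (x̄ - mu_0):
  S^{-1} · (x̄ - mu_0) = (0.0528, 0.4435),
  (x̄ - mu_0)^T · [...] = (3.4)·(0.0528) + (5)·(0.4435) = 2.397.

Step 5 — scale by n: T² = 5 · 2.397 = 11.9852.

T² ≈ 11.9852


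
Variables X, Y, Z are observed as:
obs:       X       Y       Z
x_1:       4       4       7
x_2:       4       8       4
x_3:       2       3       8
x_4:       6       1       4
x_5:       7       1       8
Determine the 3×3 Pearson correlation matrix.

Step 1 — column means:
  mean(X) = (4 + 4 + 2 + 6 + 7) / 5 = 23/5 = 4.6
  mean(Y) = (4 + 8 + 3 + 1 + 1) / 5 = 17/5 = 3.4
  mean(Z) = (7 + 4 + 8 + 4 + 8) / 5 = 31/5 = 6.2

Step 2 — sample variances and covariances s[i,j] = (1/(n-1)) · Σ_k (x_{k,i} - mean_i) · (x_{k,j} - mean_j), with n-1 = 4:
  s[X,X] = ((-0.6)·(-0.6) + (-0.6)·(-0.6) + (-2.6)·(-2.6) + (1.4)·(1.4) + (2.4)·(2.4)) / 4 = 15.2/4 = 3.8
  s[X,Y] = ((-0.6)·(0.6) + (-0.6)·(4.6) + (-2.6)·(-0.4) + (1.4)·(-2.4) + (2.4)·(-2.4)) / 4 = -11.2/4 = -2.8
  s[X,Z] = ((-0.6)·(0.8) + (-0.6)·(-2.2) + (-2.6)·(1.8) + (1.4)·(-2.2) + (2.4)·(1.8)) / 4 = -2.6/4 = -0.65
  s[Y,Y] = ((0.6)·(0.6) + (4.6)·(4.6) + (-0.4)·(-0.4) + (-2.4)·(-2.4) + (-2.4)·(-2.4)) / 4 = 33.2/4 = 8.3
  s[Y,Z] = ((0.6)·(0.8) + (4.6)·(-2.2) + (-0.4)·(1.8) + (-2.4)·(-2.2) + (-2.4)·(1.8)) / 4 = -9.4/4 = -2.35
  s[Z,Z] = ((0.8)·(0.8) + (-2.2)·(-2.2) + (1.8)·(1.8) + (-2.2)·(-2.2) + (1.8)·(1.8)) / 4 = 16.8/4 = 4.2
  Sample standard deviations s_i = √(s[i,i]):
  s(X) = √(3.8) = 1.9494
  s(Y) = √(8.3) = 2.881
  s(Z) = √(4.2) = 2.0494

Step 3 — r_{ij} = s_{ij} / (s_i · s_j):
  r[X,X] = 1 (diagonal).
  r[X,Y] = -2.8 / (1.9494 · 2.881) = -2.8 / 5.616 = -0.4986
  r[X,Z] = -0.65 / (1.9494 · 2.0494) = -0.65 / 3.995 = -0.1627
  r[Y,Y] = 1 (diagonal).
  r[Y,Z] = -2.35 / (2.881 · 2.0494) = -2.35 / 5.9042 = -0.398
  r[Z,Z] = 1 (diagonal).

R is symmetric with unit diagonal. Assembling:

R = [[1, -0.4986, -0.1627],
 [-0.4986, 1, -0.398],
 [-0.1627, -0.398, 1]]


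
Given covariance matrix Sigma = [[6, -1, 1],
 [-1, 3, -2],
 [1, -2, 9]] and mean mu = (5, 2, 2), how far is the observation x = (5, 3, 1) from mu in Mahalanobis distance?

Step 1 — centre the observation: (x - mu) = (0, 1, -1).

Step 2 — invert Sigma (cofactor / det for 3×3, or solve directly):
  Sigma^{-1} = [[0.1769, 0.0538, -0.0077],
 [0.0538, 0.4077, 0.0846],
 [-0.0077, 0.0846, 0.1308]].

Step 3 — form the quadratic (x - mu)^T · Sigma^{-1} · (x - mu):
  Sigma^{-1} · (x - mu) = (0.0615, 0.3231, -0.0462).
  (x - mu)^T · [Sigma^{-1} · (x - mu)] = (0)·(0.0615) + (1)·(0.3231) + (-1)·(-0.0462) = 0.3692.

Step 4 — take square root: d = √(0.3692) ≈ 0.6076.

d(x, mu) = √(0.3692) ≈ 0.6076


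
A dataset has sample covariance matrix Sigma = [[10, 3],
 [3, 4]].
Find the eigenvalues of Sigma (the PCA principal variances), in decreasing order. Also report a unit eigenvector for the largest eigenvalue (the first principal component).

Step 1 — characteristic polynomial of 2×2 Sigma:
  det(Sigma - λI) = λ² - trace · λ + det = 0.
  trace = 10 + 4 = 14, det = 10·4 - (3)² = 31.
Step 2 — discriminant:
  Δ = trace² - 4·det = 196 - 124 = 72.
Step 3 — eigenvalues:
  λ = (trace ± √Δ)/2 = (14 ± 8.4853)/2,
  λ_1 = 11.2426,  λ_2 = 2.7574.

Step 4 — unit eigenvector for λ_1: solve (Sigma - λ_1 I)v = 0. First row:
  (10 - 11.2426)·v_x + (3)·v_y = 0, i.e. (-1.2426)·v_x + (3)·v_y = 0,
  so v ∝ (b, λ_1 - a) = (3, 1.2426) = u.
  ||u|| = √((3)² + (1.2426)²) = √(10.5442) ≈ 3.2472,
  v_1 = u/||u|| ≈ (0.9239, 0.3827) (||v_1|| = 1).

λ_1 = 11.2426,  λ_2 = 2.7574;  v_1 ≈ (0.9239, 0.3827)


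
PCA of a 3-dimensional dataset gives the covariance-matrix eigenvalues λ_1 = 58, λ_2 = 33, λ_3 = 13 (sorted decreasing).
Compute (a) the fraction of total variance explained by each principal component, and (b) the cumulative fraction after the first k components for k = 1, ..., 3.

Step 1 — total variance = trace(Sigma) = Σ λ_i = 58 + 33 + 13 = 104.

Step 2 — fraction explained by component i = λ_i / Σ λ:
  PC1: 58/104 = 0.5577
  PC2: 33/104 = 0.3173
  PC3: 13/104 = 0.125

Step 3 — cumulative fraction after k components = (λ_1 + ... + λ_k) / Σ λ:
  k = 1: 58/104 = 0.5577
  k = 2: (58 + 33)/104 = 91/104 = 0.875
  k = 3: (58 + 33 + 13)/104 = 104/104 = 1

Summary (fraction, with percent):

explained: PC1 0.5577 (55.77%), PC2 0.3173 (31.73%), PC3 0.125 (12.5%);  cumulative: 0.5577, 0.875, 1


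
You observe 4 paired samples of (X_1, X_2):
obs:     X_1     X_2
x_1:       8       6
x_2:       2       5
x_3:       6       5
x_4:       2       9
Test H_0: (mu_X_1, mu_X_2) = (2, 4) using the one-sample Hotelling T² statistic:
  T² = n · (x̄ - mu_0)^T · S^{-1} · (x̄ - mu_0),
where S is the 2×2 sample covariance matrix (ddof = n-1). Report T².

Step 1 — sample mean vector:
  mean(X_1) = (8 + 2 + 6 + 2) / 4 = 18/4 = 4.5
  mean(X_2) = (6 + 5 + 5 + 9) / 4 = 25/4 = 6.25
  x̄ = (4.5, 6.25),  deviation x̄ - mu_0 = (4.5, 6.25) - (2, 4) = (2.5, 2.25).

Step 2 — sample covariance matrix, S[i,j] = (1/(n-1)) · Σ_k (x_{k,i} - mean_i) · (x_{k,j} - mean_j), divisor n-1 = 3:
  S[X_1,X_1] = ((3.5)·(3.5) + (-2.5)·(-2.5) + (1.5)·(1.5) + (-2.5)·(-2.5)) / 3 = 27/3 = 9
  S[X_1,X_2] = ((3.5)·(-0.25) + (-2.5)·(-1.25) + (1.5)·(-1.25) + (-2.5)·(2.75)) / 3 = -6.5/3 = -2.1667
  S[X_2,X_2] = ((-0.25)·(-0.25) + (-1.25)·(-1.25) + (-1.25)·(-1.25) + (2.75)·(2.75)) / 3 = 10.75/3 = 3.5833
  S = [[9, -2.1667],
 [-2.1667, 3.5833]].

Step 3 — invert S. det(S) = 9·3.5833 - (-2.1667)² = 27.5556.
  S^{-1} = (1/det) · [[d, -b], [-b, a]] = [[0.13, 0.0786],
 [0.0786, 0.3266]].

Step 4 — quadratic form (x̄ - mu_0)^T · S^{-1} · (x̄ - mu_0):
  S^{-1} · (x̄ - mu_0) = (0.502, 0.9315),
  (x̄ - mu_0)^T · [...] = (2.5)·(0.502) + (2.25)·(0.9315) = 3.3508.

Step 5 — scale by n: T² = 4 · 3.3508 = 13.4032.

T² ≈ 13.4032


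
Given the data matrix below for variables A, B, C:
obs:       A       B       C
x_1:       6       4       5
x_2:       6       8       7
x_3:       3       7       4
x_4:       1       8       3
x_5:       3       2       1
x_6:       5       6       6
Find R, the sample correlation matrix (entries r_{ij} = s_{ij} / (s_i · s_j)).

Step 1 — column means:
  mean(A) = (6 + 6 + 3 + 1 + 3 + 5) / 6 = 24/6 = 4
  mean(B) = (4 + 8 + 7 + 8 + 2 + 6) / 6 = 35/6 = 5.8333
  mean(C) = (5 + 7 + 4 + 3 + 1 + 6) / 6 = 26/6 = 4.3333

Step 2 — sample variances and covariances s[i,j] = (1/(n-1)) · Σ_k (x_{k,i} - mean_i) · (x_{k,j} - mean_j), with n-1 = 5:
  s[A,A] = ((2)·(2) + (2)·(2) + (-1)·(-1) + (-3)·(-3) + (-1)·(-1) + (1)·(1)) / 5 = 20/5 = 4
  s[A,B] = ((2)·(-1.8333) + (2)·(2.1667) + (-1)·(1.1667) + (-3)·(2.1667) + (-1)·(-3.8333) + (1)·(0.1667)) / 5 = -3/5 = -0.6
  s[A,C] = ((2)·(0.6667) + (2)·(2.6667) + (-1)·(-0.3333) + (-3)·(-1.3333) + (-1)·(-3.3333) + (1)·(1.6667)) / 5 = 16/5 = 3.2
  s[B,B] = ((-1.8333)·(-1.8333) + (2.1667)·(2.1667) + (1.1667)·(1.1667) + (2.1667)·(2.1667) + (-3.8333)·(-3.8333) + (0.1667)·(0.1667)) / 5 = 28.8333/5 = 5.7667
  s[B,C] = ((-1.8333)·(0.6667) + (2.1667)·(2.6667) + (1.1667)·(-0.3333) + (2.1667)·(-1.3333) + (-3.8333)·(-3.3333) + (0.1667)·(1.6667)) / 5 = 14.3333/5 = 2.8667
  s[C,C] = ((0.6667)·(0.6667) + (2.6667)·(2.6667) + (-0.3333)·(-0.3333) + (-1.3333)·(-1.3333) + (-3.3333)·(-3.3333) + (1.6667)·(1.6667)) / 5 = 23.3333/5 = 4.6667
  Sample standard deviations s_i = √(s[i,i]):
  s(A) = √(4) = 2
  s(B) = √(5.7667) = 2.4014
  s(C) = √(4.6667) = 2.1602

Step 3 — r_{ij} = s_{ij} / (s_i · s_j):
  r[A,A] = 1 (diagonal).
  r[A,B] = -0.6 / (2 · 2.4014) = -0.6 / 4.8028 = -0.1249
  r[A,C] = 3.2 / (2 · 2.1602) = 3.2 / 4.3205 = 0.7407
  r[B,B] = 1 (diagonal).
  r[B,C] = 2.8667 / (2.4014 · 2.1602) = 2.8667 / 5.1876 = 0.5526
  r[C,C] = 1 (diagonal).

R is symmetric with unit diagonal. Assembling:

R = [[1, -0.1249, 0.7407],
 [-0.1249, 1, 0.5526],
 [0.7407, 0.5526, 1]]


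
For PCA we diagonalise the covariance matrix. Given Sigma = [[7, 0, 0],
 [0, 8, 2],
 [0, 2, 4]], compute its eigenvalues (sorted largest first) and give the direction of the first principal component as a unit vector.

Step 1 — characteristic polynomial p(λ) = det(λI - Sigma) = λ³ - tr·λ² + c_1·λ - det, where tr = trace, c_1 = sum of the principal 2×2 minors, det = det(Sigma):
  tr = 7 + 8 + 4 = 19,
  c_1 = (7·8 - (0)²) + (7·4 - (0)²) + (8·4 - (2)²) = 56 + 28 + 28 = 112,
  det = 7·(8·4 - (2)²) - (0)·((0)·4 - (2)·(0)) + (0)·((0)·(2) - 8·(0)) = 7·(28) - (0)·(0) + (0)·(0) = 196.
  So p(λ) = λ³ - 19λ² + 112λ - 196.
Step 2 — look for an integer root (rational root theorem: any rational root is an integer divisor of 196). Testing λ = 7:
  p(7) = 343 - 931 + 784 - 196 = 0  ✓
  Dividing out (λ - 7): p(λ) = (λ - 7)(λ² - 12λ + 28).
Step 3 — remaining eigenvalues from the quadratic λ² - 12λ + 28 = 0:
  Δ = 12² - 4·28 = 144 - 112 = 32,  λ = (12 ± √32)/2 = (12 ± 5.6569)/2 ≈ 8.8284 or 3.1716.
  Sorted: λ_1 = 8.8284,  λ_2 = 7,  λ_3 = 3.1716  (check: sum = 19 = tr ✓).

Step 4 — unit eigenvector for λ_1 ≈ 8.8284: v spans the null space of (Sigma - λ_1 I), whose rows are
  r_1 = (-1.8284, 0, 0),  r_2 = (0, -0.8284, 2),  r_3 = (0, 2, -4.8284).
  v is orthogonal to every row, so take v ∝ r_1 × r_2 = ((0)·(2) - (0)·(-0.8284), (0)·(0) - (-1.8284)·(2), (-1.8284)·(-0.8284) - (0)·(0)) ≈ (0, 3.6569, 1.5147).
  Let u = (0, 3.6569, 1.5147).
  ||u|| = √((0)² + (3.6569)² + (1.5147)²) = √(15.667) ≈ 3.9582,  v_1 = u/||u|| ≈ (0, 0.9239, 0.3827) (||v_1|| = 1).

λ_1 = 8.8284,  λ_2 = 7,  λ_3 = 3.1716;  v_1 ≈ (0, 0.9239, 0.3827)


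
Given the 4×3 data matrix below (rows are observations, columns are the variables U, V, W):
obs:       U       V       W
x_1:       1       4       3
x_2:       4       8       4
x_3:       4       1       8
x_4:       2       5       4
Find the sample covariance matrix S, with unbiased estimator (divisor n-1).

Step 1 — column means:
  mean(U) = (1 + 4 + 4 + 2) / 4 = 11/4 = 2.75
  mean(V) = (4 + 8 + 1 + 5) / 4 = 18/4 = 4.5
  mean(W) = (3 + 4 + 8 + 4) / 4 = 19/4 = 4.75

Step 2 — sample covariance S[i,j] = (1/(n-1)) · Σ_k (x_{k,i} - mean_i) · (x_{k,j} - mean_j), with n-1 = 3.
  S[U,U] = ((-1.75)·(-1.75) + (1.25)·(1.25) + (1.25)·(1.25) + (-0.75)·(-0.75)) / 3 = 6.75/3 = 2.25
  S[U,V] = ((-1.75)·(-0.5) + (1.25)·(3.5) + (1.25)·(-3.5) + (-0.75)·(0.5)) / 3 = 0.5/3 = 0.1667
  S[U,W] = ((-1.75)·(-1.75) + (1.25)·(-0.75) + (1.25)·(3.25) + (-0.75)·(-0.75)) / 3 = 6.75/3 = 2.25
  S[V,V] = ((-0.5)·(-0.5) + (3.5)·(3.5) + (-3.5)·(-3.5) + (0.5)·(0.5)) / 3 = 25/3 = 8.3333
  S[V,W] = ((-0.5)·(-1.75) + (3.5)·(-0.75) + (-3.5)·(3.25) + (0.5)·(-0.75)) / 3 = -13.5/3 = -4.5
  S[W,W] = ((-1.75)·(-1.75) + (-0.75)·(-0.75) + (3.25)·(3.25) + (-0.75)·(-0.75)) / 3 = 14.75/3 = 4.9167

S is symmetric (S[j,i] = S[i,j]). Assembling:

S = [[2.25, 0.1667, 2.25],
 [0.1667, 8.3333, -4.5],
 [2.25, -4.5, 4.9167]]


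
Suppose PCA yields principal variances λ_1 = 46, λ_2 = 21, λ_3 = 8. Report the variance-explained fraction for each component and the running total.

Step 1 — total variance = trace(Sigma) = Σ λ_i = 46 + 21 + 8 = 75.

Step 2 — fraction explained by component i = λ_i / Σ λ:
  PC1: 46/75 = 0.6133
  PC2: 21/75 = 0.28
  PC3: 8/75 = 0.1067

Step 3 — cumulative fraction after k components = (λ_1 + ... + λ_k) / Σ λ:
  k = 1: 46/75 = 0.6133
  k = 2: (46 + 21)/75 = 67/75 = 0.8933
  k = 3: (46 + 21 + 8)/75 = 75/75 = 1

Summary (fraction, with percent):

explained: PC1 0.6133 (61.33%), PC2 0.28 (28%), PC3 0.1067 (10.67%);  cumulative: 0.6133, 0.8933, 1


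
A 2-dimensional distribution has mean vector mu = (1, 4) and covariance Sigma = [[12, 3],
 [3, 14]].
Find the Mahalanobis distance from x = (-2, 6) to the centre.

Step 1 — centre the observation: (x - mu) = (-3, 2).

Step 2 — invert Sigma. det(Sigma) = 12·14 - (3)² = 159.
  Sigma^{-1} = (1/det) · [[d, -b], [-b, a]] = [[0.0881, -0.0189],
 [-0.0189, 0.0755]].

Step 3 — form the quadratic (x - mu)^T · Sigma^{-1} · (x - mu):
  Sigma^{-1} · (x - mu) = (-0.3019, 0.2075).
  (x - mu)^T · [Sigma^{-1} · (x - mu)] = (-3)·(-0.3019) + (2)·(0.2075) = 1.3208.

Step 4 — take square root: d = √(1.3208) ≈ 1.1492.

d(x, mu) = √(1.3208) ≈ 1.1492


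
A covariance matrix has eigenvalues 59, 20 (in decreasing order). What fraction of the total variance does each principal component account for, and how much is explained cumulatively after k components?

Step 1 — total variance = trace(Sigma) = Σ λ_i = 59 + 20 = 79.

Step 2 — fraction explained by component i = λ_i / Σ λ:
  PC1: 59/79 = 0.7468
  PC2: 20/79 = 0.2532

Step 3 — cumulative fraction after k components = (λ_1 + ... + λ_k) / Σ λ:
  k = 1: 59/79 = 0.7468
  k = 2: (59 + 20)/79 = 79/79 = 1

Summary (fraction, with percent):

explained: PC1 0.7468 (74.68%), PC2 0.2532 (25.32%);  cumulative: 0.7468, 1


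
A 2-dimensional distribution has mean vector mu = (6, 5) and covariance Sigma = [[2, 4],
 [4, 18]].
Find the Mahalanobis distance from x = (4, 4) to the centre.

Step 1 — centre the observation: (x - mu) = (-2, -1).

Step 2 — invert Sigma. det(Sigma) = 2·18 - (4)² = 20.
  Sigma^{-1} = (1/det) · [[d, -b], [-b, a]] = [[0.9, -0.2],
 [-0.2, 0.1]].

Step 3 — form the quadratic (x - mu)^T · Sigma^{-1} · (x - mu):
  Sigma^{-1} · (x - mu) = (-1.6, 0.3).
  (x - mu)^T · [Sigma^{-1} · (x - mu)] = (-2)·(-1.6) + (-1)·(0.3) = 2.9.

Step 4 — take square root: d = √(2.9) ≈ 1.7029.

d(x, mu) = √(2.9) ≈ 1.7029


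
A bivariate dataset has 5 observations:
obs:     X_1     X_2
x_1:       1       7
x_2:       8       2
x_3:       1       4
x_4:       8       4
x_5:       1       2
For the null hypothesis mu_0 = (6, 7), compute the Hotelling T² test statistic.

Step 1 — sample mean vector:
  mean(X_1) = (1 + 8 + 1 + 8 + 1) / 5 = 19/5 = 3.8
  mean(X_2) = (7 + 2 + 4 + 4 + 2) / 5 = 19/5 = 3.8
  x̄ = (3.8, 3.8),  deviation x̄ - mu_0 = (3.8, 3.8) - (6, 7) = (-2.2, -3.2).

Step 2 — sample covariance matrix, S[i,j] = (1/(n-1)) · Σ_k (x_{k,i} - mean_i) · (x_{k,j} - mean_j), divisor n-1 = 4:
  S[X_1,X_1] = ((-2.8)·(-2.8) + (4.2)·(4.2) + (-2.8)·(-2.8) + (4.2)·(4.2) + (-2.8)·(-2.8)) / 4 = 58.8/4 = 14.7
  S[X_1,X_2] = ((-2.8)·(3.2) + (4.2)·(-1.8) + (-2.8)·(0.2) + (4.2)·(0.2) + (-2.8)·(-1.8)) / 4 = -11.2/4 = -2.8
  S[X_2,X_2] = ((3.2)·(3.2) + (-1.8)·(-1.8) + (0.2)·(0.2) + (0.2)·(0.2) + (-1.8)·(-1.8)) / 4 = 16.8/4 = 4.2
  S = [[14.7, -2.8],
 [-2.8, 4.2]].

Step 3 — invert S. det(S) = 14.7·4.2 - (-2.8)² = 53.9.
  S^{-1} = (1/det) · [[d, -b], [-b, a]] = [[0.0779, 0.0519],
 [0.0519, 0.2727]].

Step 4 — quadratic form (x̄ - mu_0)^T · S^{-1} · (x̄ - mu_0):
  S^{-1} · (x̄ - mu_0) = (-0.3377, -0.987),
  (x̄ - mu_0)^T · [...] = (-2.2)·(-0.3377) + (-3.2)·(-0.987) = 3.9013.

Step 5 — scale by n: T² = 5 · 3.9013 = 19.5065.

T² ≈ 19.5065


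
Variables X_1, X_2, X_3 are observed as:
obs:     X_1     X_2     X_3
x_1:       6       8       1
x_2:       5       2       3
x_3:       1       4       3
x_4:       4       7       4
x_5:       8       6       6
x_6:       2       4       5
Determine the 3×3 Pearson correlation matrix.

Step 1 — column means:
  mean(X_1) = (6 + 5 + 1 + 4 + 8 + 2) / 6 = 26/6 = 4.3333
  mean(X_2) = (8 + 2 + 4 + 7 + 6 + 4) / 6 = 31/6 = 5.1667
  mean(X_3) = (1 + 3 + 3 + 4 + 6 + 5) / 6 = 22/6 = 3.6667

Step 2 — sample variances and covariances s[i,j] = (1/(n-1)) · Σ_k (x_{k,i} - mean_i) · (x_{k,j} - mean_j), with n-1 = 5:
  s[X_1,X_1] = ((1.6667)·(1.6667) + (0.6667)·(0.6667) + (-3.3333)·(-3.3333) + (-0.3333)·(-0.3333) + (3.6667)·(3.6667) + (-2.3333)·(-2.3333)) / 5 = 33.3333/5 = 6.6667
  s[X_1,X_2] = ((1.6667)·(2.8333) + (0.6667)·(-3.1667) + (-3.3333)·(-1.1667) + (-0.3333)·(1.8333) + (3.6667)·(0.8333) + (-2.3333)·(-1.1667)) / 5 = 11.6667/5 = 2.3333
  s[X_1,X_3] = ((1.6667)·(-2.6667) + (0.6667)·(-0.6667) + (-3.3333)·(-0.6667) + (-0.3333)·(0.3333) + (3.6667)·(2.3333) + (-2.3333)·(1.3333)) / 5 = 2.6667/5 = 0.5333
  s[X_2,X_2] = ((2.8333)·(2.8333) + (-3.1667)·(-3.1667) + (-1.1667)·(-1.1667) + (1.8333)·(1.8333) + (0.8333)·(0.8333) + (-1.1667)·(-1.1667)) / 5 = 24.8333/5 = 4.9667
  s[X_2,X_3] = ((2.8333)·(-2.6667) + (-3.1667)·(-0.6667) + (-1.1667)·(-0.6667) + (1.8333)·(0.3333) + (0.8333)·(2.3333) + (-1.1667)·(1.3333)) / 5 = -3.6667/5 = -0.7333
  s[X_3,X_3] = ((-2.6667)·(-2.6667) + (-0.6667)·(-0.6667) + (-0.6667)·(-0.6667) + (0.3333)·(0.3333) + (2.3333)·(2.3333) + (1.3333)·(1.3333)) / 5 = 15.3333/5 = 3.0667
  Sample standard deviations s_i = √(s[i,i]):
  s(X_1) = √(6.6667) = 2.582
  s(X_2) = √(4.9667) = 2.2286
  s(X_3) = √(3.0667) = 1.7512

Step 3 — r_{ij} = s_{ij} / (s_i · s_j):
  r[X_1,X_1] = 1 (diagonal).
  r[X_1,X_2] = 2.3333 / (2.582 · 2.2286) = 2.3333 / 5.7542 = 0.4055
  r[X_1,X_3] = 0.5333 / (2.582 · 1.7512) = 0.5333 / 4.5216 = 0.118
  r[X_2,X_2] = 1 (diagonal).
  r[X_2,X_3] = -0.7333 / (2.2286 · 1.7512) = -0.7333 / 3.9027 = -0.1879
  r[X_3,X_3] = 1 (diagonal).

R is symmetric with unit diagonal. Assembling:

R = [[1, 0.4055, 0.118],
 [0.4055, 1, -0.1879],
 [0.118, -0.1879, 1]]
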